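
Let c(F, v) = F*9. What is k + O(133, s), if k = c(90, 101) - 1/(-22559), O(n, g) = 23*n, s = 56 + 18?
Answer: 87280772/22559 ≈ 3869.0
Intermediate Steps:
s = 74
c(F, v) = 9*F
k = 18272791/22559 (k = 9*90 - 1/(-22559) = 810 - 1*(-1/22559) = 810 + 1/22559 = 18272791/22559 ≈ 810.00)
k + O(133, s) = 18272791/22559 + 23*133 = 18272791/22559 + 3059 = 87280772/22559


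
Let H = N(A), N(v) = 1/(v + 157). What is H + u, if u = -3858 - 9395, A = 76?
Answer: -3087948/233 ≈ -13253.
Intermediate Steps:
u = -13253
N(v) = 1/(157 + v)
H = 1/233 (H = 1/(157 + 76) = 1/233 ≈ 0.0042918)
H + u = 1/233 - 13253 = -3087948/233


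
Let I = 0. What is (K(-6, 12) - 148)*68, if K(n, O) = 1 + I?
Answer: -9996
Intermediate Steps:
K(n, O) = 1 (K(n, O) = 1 + 0 = 1)
(K(-6, 12) - 148)*68 = (1 - 148)*68 = -147*68 = -9996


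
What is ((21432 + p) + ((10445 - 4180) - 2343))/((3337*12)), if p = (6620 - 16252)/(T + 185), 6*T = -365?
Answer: 9415469/14916390 ≈ 0.63122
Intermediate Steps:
T = -365/6 (T = (⅙)*(-365) = -365/6 ≈ -60.833)
p = -57792/745 (p = (6620 - 16252)/(-365/6 + 185) = -9632/745/6 = -9632*6/745 = -57792/745 ≈ -77.573)
((21432 + p) + ((10445 - 4180) - 2343))/((3337*12)) = ((21432 - 57792/745) + ((10445 - 4180) - 2343))/((3337*12)) = (15909048/745 + (6265 - 2343))/40044 = (15909048/745 + 3922)*(1/40044) = (18830938/745)*(1/40044) = 9415469/14916390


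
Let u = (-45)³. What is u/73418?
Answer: -91125/73418 ≈ -1.2412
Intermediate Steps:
u = -91125
u/73418 = -91125/73418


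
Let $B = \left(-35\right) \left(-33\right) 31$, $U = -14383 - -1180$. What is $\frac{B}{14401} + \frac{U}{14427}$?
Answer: $\frac{36269148}{23084803} \approx 1.5711$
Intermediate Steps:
$U = -13203$ ($U = -14383 + 1180 = -13203$)
$B = 35805$ ($B = 1155 \cdot 31 = 35805$)
$\frac{B}{14401} + \frac{U}{14427} = \frac{35805}{14401} - \frac{13203}{14427} = 35805 \cdot \frac{1}{14401} - \frac{1467}{1603} = \frac{35805}{14401} - \frac{1467}{1603} = \frac{36269148}{23084803}$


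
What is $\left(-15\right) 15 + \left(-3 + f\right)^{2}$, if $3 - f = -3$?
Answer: $-216$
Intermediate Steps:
$f = 6$ ($f = 3 - -3 = 3 + 3 = 6$)
$\left(-15\right) 15 + \left(-3 + f\right)^{2} = \left(-15\right) 15 + \left(-3 + 6\right)^{2} = -225 + 3^{2} = -225 + 9 = -216$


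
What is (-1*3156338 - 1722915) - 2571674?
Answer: -7450927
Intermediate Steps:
(-1*3156338 - 1722915) - 2571674 = (-3156338 - 1722915) - 2571674 = -4879253 - 2571674 = -7450927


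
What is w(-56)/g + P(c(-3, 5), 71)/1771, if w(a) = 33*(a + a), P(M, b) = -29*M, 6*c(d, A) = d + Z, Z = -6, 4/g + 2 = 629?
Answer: -2052050529/3542 ≈ -5.7935e+5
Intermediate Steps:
g = 4/627 (g = 4/(-2 + 629) = 4/627 ≈ 0.0063796)
c(d, A) = -1 + d/6 (c(d, A) = (d - 6)/6 = (-6 + d)/6 = -1 + d/6)
w(a) = 66*a (w(a) = 33*(2*a) = 66*a)
w(-56)/g + P(c(-3, 5), 71)/1771 = (66*(-56))/(4/627) - 29*(-1 + (⅙)*(-3))/1771 = -3696*627/4 - 29*(-1 - ½)*(1/1771) = -579348 - 29*(-3/2)*(1/1771) = -579348 + (87/2)*(1/1771) = -579348 + 87/3542 = -2052050529/3542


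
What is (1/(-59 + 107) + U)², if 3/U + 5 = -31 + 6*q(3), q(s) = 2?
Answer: 25/2304 ≈ 0.010851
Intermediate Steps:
U = -⅛ (U = 3/(-5 + (-31 + 6*2)) = 3/(-5 + (-31 + 12)) = 3/(-5 - 19) = 3/(-24) = 3*(-1/24) = -⅛ ≈ -0.12500)
(1/(-59 + 107) + U)² = (1/(-59 + 107) - ⅛)² = (1/48 - ⅛)² = (-5/48)² = 25/2304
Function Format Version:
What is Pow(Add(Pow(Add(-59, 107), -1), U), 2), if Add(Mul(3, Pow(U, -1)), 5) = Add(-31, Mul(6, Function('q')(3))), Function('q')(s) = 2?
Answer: Rational(25, 2304) ≈ 0.010851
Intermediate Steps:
U = Rational(-1, 8) (U = Mul(3, Pow(Add(-5, Add(-31, Mul(6, 2))), -1)) = Mul(3, Pow(Add(-5, Add(-31, 12)), -1)) = Mul(3, Pow(Add(-5, -19), -1)) = Mul(3, Pow(-24, -1)) = Mul(3, Rational(-1, 24)) = Rational(-1, 8) ≈ -0.12500)
Pow(Add(Pow(Add(-59, 107), -1), U), 2) = Pow(Add(Pow(Add(-59, 107), -1), Rational(-1, 8)), 2) = Pow(Add(Pow(48, -1), Rational(-1, 8)), 2) = Pow(Add(Rational(1, 48), Rational(-1, 8)), 2) = Pow(Rational(-5, 48), 2) = Rational(25, 2304)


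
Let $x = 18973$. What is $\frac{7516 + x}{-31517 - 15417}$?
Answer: $- \frac{26489}{46934} \approx -0.56439$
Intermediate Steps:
$\frac{7516 + x}{-31517 - 15417} = \frac{7516 + 18973}{-31517 - 15417} = \frac{26489}{-46934} = 26489 \left(- \frac{1}{46934}\right) = - \frac{26489}{46934}$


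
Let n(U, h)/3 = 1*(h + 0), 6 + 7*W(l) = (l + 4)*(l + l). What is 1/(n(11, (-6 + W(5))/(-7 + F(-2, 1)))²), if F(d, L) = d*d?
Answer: 1/36 ≈ 0.027778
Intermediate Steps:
F(d, L) = d²
W(l) = -6/7 + 2*l*(4 + l)/7 (W(l) = -6/7 + ((l + 4)*(l + l))/7 = -6/7 + ((4 + l)*(2*l))/7 = -6/7 + (2*l*(4 + l))/7 = -6/7 + 2*l*(4 + l)/7)
n(U, h) = 3*h (n(U, h) = 3*(1*(h + 0)) = 3*(1*h) = 3*h)
1/(n(11, (-6 + W(5))/(-7 + F(-2, 1)))²) = 1/((3*((-6 + (-6/7 + (2/7)*5² + (8/7)*5))/(-7 + (-2)²)))²) = 1/((3*((-6 + (-6/7 + (2/7)*25 + 40/7))/(-7 + 4)))²) = 1/((3*((-6 + (-6/7 + 50/7 + 40/7))/(-3)))²) = 1/((3*((-6 + 12)*(-⅓)))²) = 1/((3*(6*(-⅓)))²) = 1/((3*(-2))²) = 1/((-6)²) = 1/36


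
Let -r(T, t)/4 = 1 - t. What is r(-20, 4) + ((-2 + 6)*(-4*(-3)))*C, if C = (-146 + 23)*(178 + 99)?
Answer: -1635396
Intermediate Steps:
C = -34071 (C = -123*277 = -34071)
r(T, t) = -4 + 4*t (r(T, t) = -4*(1 - t) = -4 + 4*t)
r(-20, 4) + ((-2 + 6)*(-4*(-3)))*C = (-4 + 4*4) + ((-2 + 6)*(-4*(-3)))*(-34071) = (-4 + 16) + (4*12)*(-34071) = 12 + 48*(-34071) = 12 - 1635408 = -1635396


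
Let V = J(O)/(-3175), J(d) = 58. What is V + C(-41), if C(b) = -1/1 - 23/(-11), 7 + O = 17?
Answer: 37462/34925 ≈ 1.0726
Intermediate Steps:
O = 10 (O = -7 + 17 = 10)
C(b) = 12/11 (C(b) = -1*1 - 23*(-1/11) = -1 + 23/11 = 12/11)
V = -58/3175 (V = 58/(-3175) = 58*(-1/3175) = -58/3175 ≈ -0.018268)
V + C(-41) = -58/3175 + 12/11 = 37462/34925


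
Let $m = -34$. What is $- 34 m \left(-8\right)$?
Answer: $-9248$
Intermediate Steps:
$- 34 m \left(-8\right) = \left(-34\right) \left(-34\right) \left(-8\right) = 1156 \left(-8\right) = -9248$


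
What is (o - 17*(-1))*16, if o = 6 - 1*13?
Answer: 160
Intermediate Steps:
o = -7 (o = 6 - 13 = -7)
(o - 17*(-1))*16 = (-7 - 17*(-1))*16 = (-7 + 17)*16 = 10*16 = 160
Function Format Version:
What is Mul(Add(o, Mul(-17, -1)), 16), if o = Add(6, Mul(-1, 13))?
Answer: 160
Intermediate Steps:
o = -7 (o = Add(6, -13) = -7)
Mul(Add(o, Mul(-17, -1)), 16) = Mul(Add(-7, Mul(-17, -1)), 16) = Mul(Add(-7, 17), 16) = Mul(10, 16) = 160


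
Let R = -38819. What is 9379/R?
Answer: -9379/38819 ≈ -0.24161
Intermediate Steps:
9379/R = 9379/(-38819) = 9379*(-1/38819) = -9379/38819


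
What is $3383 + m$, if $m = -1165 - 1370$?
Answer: $848$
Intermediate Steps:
$m = -2535$
$3383 + m = 3383 - 2535 = 848$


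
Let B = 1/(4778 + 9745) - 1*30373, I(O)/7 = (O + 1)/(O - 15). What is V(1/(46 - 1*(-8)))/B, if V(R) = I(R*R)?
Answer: 296545137/19293582484642 ≈ 1.5370e-5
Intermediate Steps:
I(O) = 7*(1 + O)/(-15 + O) (I(O) = 7*((O + 1)/(O - 15)) = 7*((1 + O)/(-15 + O)) = 7*(1 + O)/(-15 + O))
V(R) = 7*(1 + R²)/(-15 + R²) (V(R) = 7*(1 + R*R)/(-15 + R*R) = 7*(1 + R²)/(-15 + R²))
B = -441107078/14523 (B = 1/14523 - 30373 = -441107078/14523 ≈ -30373.)
V(1/(46 - 1*(-8)))/B = (7*(1 + (1/(46 - 1*(-8)))²)/(-15 + (1/(46 - 1*(-8)))²))/(-441107078/14523) = (7*(1 + (1/(46 + 8))²)/(-15 + (1/(46 + 8))²))*(-14523/441107078) = (7*(1 + (1/54)²)/(-15 + (1/54)²))*(-14523/441107078) = (7*(1 + 1/2916)/(-15 + 1/2916))*(-14523/441107078) = (7*(2917/2916)/(-43739/2916))*(-14523/441107078) = (7*(-2916/43739)*(2917/2916))*(-14523/441107078) = -20419/43739*(-14523/441107078) = 296545137/19293582484642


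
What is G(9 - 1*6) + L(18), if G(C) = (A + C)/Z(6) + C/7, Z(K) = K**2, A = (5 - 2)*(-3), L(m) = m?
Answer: 767/42 ≈ 18.262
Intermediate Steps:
A = -9 (A = 3*(-3) = -9)
G(C) = -1/4 + 43*C/252 (G(C) = (-9 + C)/(6**2) + C/7 = (-9 + C)/36 + C*(1/7) = (-9 + C)*(1/36) + C/7 = (-1/4 + C/36) + C/7 = -1/4 + 43*C/252)
G(9 - 1*6) + L(18) = (-1/4 + 43*(9 - 1*6)/252) + 18 = (-1/4 + 43*(9 - 6)/252) + 18 = (-1/4 + (43/252)*3) + 18 = (-1/4 + 43/84) + 18 = 11/42 + 18 = 767/42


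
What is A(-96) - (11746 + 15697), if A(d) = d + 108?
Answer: -27431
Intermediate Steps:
A(d) = 108 + d
A(-96) - (11746 + 15697) = (108 - 96) - (11746 + 15697) = 12 - 1*27443 = 12 - 27443 = -27431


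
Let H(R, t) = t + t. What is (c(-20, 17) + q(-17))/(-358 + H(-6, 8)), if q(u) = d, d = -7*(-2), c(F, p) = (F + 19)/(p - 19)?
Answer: -29/684 ≈ -0.042398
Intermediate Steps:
c(F, p) = (19 + F)/(-19 + p)
d = 14
H(R, t) = 2*t
q(u) = 14
(c(-20, 17) + q(-17))/(-358 + H(-6, 8)) = ((19 - 20)/(-19 + 17) + 14)/(-358 + 2*8) = (-1/(-2) + 14)/(-358 + 16) = (-½*(-1) + 14)/(-342) = (½ + 14)*(-1/342) = (29/2)*(-1/342) = -29/684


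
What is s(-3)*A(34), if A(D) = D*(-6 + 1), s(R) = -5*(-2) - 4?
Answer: -1020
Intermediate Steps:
s(R) = 6 (s(R) = 10 - 4 = 6)
A(D) = -5*D (A(D) = D*(-5) = -5*D)
s(-3)*A(34) = 6*(-5*34) = 6*(-170) = -1020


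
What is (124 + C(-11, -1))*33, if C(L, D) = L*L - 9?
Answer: 7788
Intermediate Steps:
C(L, D) = -9 + L² (C(L, D) = L² - 9 = -9 + L²)
(124 + C(-11, -1))*33 = (124 + (-9 + (-11)²))*33 = (124 + (-9 + 121))*33 = (124 + 112)*33 = 236*33 = 7788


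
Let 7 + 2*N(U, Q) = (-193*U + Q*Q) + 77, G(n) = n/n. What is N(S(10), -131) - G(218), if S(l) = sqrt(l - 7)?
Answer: 17229/2 - 193*sqrt(3)/2 ≈ 8447.4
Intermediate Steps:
S(l) = sqrt(-7 + l)
G(n) = 1
N(U, Q) = 35 + Q**2/2 - 193*U/2 (N(U, Q) = -7/2 + ((-193*U + Q*Q) + 77)/2 = -7/2 + ((-193*U + Q**2) + 77)/2 = -7/2 + ((Q**2 - 193*U) + 77)/2 = -7/2 + (77 + Q**2 - 193*U)/2 = -7/2 + (77/2 + Q**2/2 - 193*U/2) = 35 + Q**2/2 - 193*U/2)
N(S(10), -131) - G(218) = (35 + (1/2)*(-131)**2 - 193*sqrt(-7 + 10)/2) - 1*1 = (35 + (1/2)*17161 - 193*sqrt(3)/2) - 1 = (35 + 17161/2 - 193*sqrt(3)/2) - 1 = (17231/2 - 193*sqrt(3)/2) - 1 = 17229/2 - 193*sqrt(3)/2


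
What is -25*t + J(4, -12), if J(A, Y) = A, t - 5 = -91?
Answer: 2154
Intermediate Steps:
t = -86 (t = 5 - 91 = -86)
-25*t + J(4, -12) = -25*(-86) + 4 = 2150 + 4 = 2154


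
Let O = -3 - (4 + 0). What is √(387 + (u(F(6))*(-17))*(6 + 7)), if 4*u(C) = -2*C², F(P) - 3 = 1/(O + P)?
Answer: √829 ≈ 28.792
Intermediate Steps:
O = -7 (O = -3 - 1*4 = -3 - 4 = -7)
F(P) = 3 + 1/(-7 + P)
u(C) = -C²/2 (u(C) = (-2*C²)/4 = -C²/2)
√(387 + (u(F(6))*(-17))*(6 + 7)) = √(387 + (-(-20 + 3*6)²/(-7 + 6)²/2*(-17))*(6 + 7)) = √(387 + (-(-20 + 18)²/2*(-17))*13) = √(387 + (-(-1*(-2))²/2*(-17))*13) = √(387 + (-½*2²*(-17))*13) = √(387 + (-½*4*(-17))*13) = √(387 - 2*(-17)*13) = √(387 + 34*13) = √(387 + 442) = √829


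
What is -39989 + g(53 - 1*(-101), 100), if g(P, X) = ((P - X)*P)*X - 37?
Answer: 791574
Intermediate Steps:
g(P, X) = -37 + P*X*(P - X) (g(P, X) = (P*(P - X))*X - 37 = P*X*(P - X) - 37 = -37 + P*X*(P - X))
-39989 + g(53 - 1*(-101), 100) = -39989 + (-37 + 100*(53 - 1*(-101))² - 1*(53 - 1*(-101))*100²) = -39989 + (-37 + 100*(53 + 101)² - 1*(53 + 101)*10000) = -39989 + (-37 + 100*154² - 1*154*10000) = -39989 + (-37 + 100*23716 - 1540000) = -39989 + (-37 + 2371600 - 1540000) = -39989 + 831563 = 791574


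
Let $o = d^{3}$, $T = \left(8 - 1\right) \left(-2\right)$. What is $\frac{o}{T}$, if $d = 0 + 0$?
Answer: $0$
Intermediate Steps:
$d = 0$
$T = -14$ ($T = 7 \left(-2\right) = -14$)
$o = 0$ ($o = 0^{3} = 0$)
$\frac{o}{T} = \frac{0}{-14} = 0 \left(- \frac{1}{14}\right) = 0$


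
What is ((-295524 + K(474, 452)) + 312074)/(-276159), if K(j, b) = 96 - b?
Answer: -5398/92053 ≈ -0.058640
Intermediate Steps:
((-295524 + K(474, 452)) + 312074)/(-276159) = ((-295524 + (96 - 1*452)) + 312074)/(-276159) = ((-295524 + (96 - 452)) + 312074)*(-1/276159) = ((-295524 - 356) + 312074)*(-1/276159) = (-295880 + 312074)*(-1/276159) = 16194*(-1/276159) = -5398/92053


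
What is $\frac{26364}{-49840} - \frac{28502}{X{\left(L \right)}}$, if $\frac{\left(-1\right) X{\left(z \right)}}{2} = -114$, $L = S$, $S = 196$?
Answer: $- \frac{89159417}{710220} \approx -125.54$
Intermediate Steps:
$L = 196$
$X{\left(z \right)} = 228$ ($X{\left(z \right)} = \left(-2\right) \left(-114\right) = 228$)
$\frac{26364}{-49840} - \frac{28502}{X{\left(L \right)}} = \frac{26364}{-49840} - \frac{28502}{228} = 26364 \left(- \frac{1}{49840}\right) - \frac{14251}{114} = - \frac{6591}{12460} - \frac{14251}{114} = - \frac{89159417}{710220}$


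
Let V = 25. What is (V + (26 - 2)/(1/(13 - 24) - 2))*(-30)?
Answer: -9330/23 ≈ -405.65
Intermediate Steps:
(V + (26 - 2)/(1/(13 - 24) - 2))*(-30) = (25 + (26 - 2)/(1/(13 - 24) - 2))*(-30) = (25 + 24/(1/(-11) - 2))*(-30) = (25 + 24/(-1/11 - 2))*(-30) = (25 + 24/(-23/11))*(-30) = (25 + 24*(-11/23))*(-30) = (25 - 264/23)*(-30) = (311/23)*(-30) = -9330/23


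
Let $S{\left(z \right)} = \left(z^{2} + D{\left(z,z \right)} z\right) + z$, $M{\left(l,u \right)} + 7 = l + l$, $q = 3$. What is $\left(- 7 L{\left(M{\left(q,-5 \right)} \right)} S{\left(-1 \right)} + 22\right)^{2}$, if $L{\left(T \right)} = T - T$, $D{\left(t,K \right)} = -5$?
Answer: $484$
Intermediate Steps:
$M{\left(l,u \right)} = -7 + 2 l$ ($M{\left(l,u \right)} = -7 + \left(l + l\right) = -7 + 2 l$)
$L{\left(T \right)} = 0$
$S{\left(z \right)} = z^{2} - 4 z$ ($S{\left(z \right)} = \left(z^{2} - 5 z\right) + z = z^{2} - 4 z$)
$\left(- 7 L{\left(M{\left(q,-5 \right)} \right)} S{\left(-1 \right)} + 22\right)^{2} = \left(\left(-7\right) 0 \left(- (-4 - 1)\right) + 22\right)^{2} = \left(0 \left(\left(-1\right) \left(-5\right)\right) + 22\right)^{2} = \left(0 \cdot 5 + 22\right)^{2} = \left(0 + 22\right)^{2} = 22^{2} = 484$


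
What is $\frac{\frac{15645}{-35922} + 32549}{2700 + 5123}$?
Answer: $\frac{389736511}{93672602} \approx 4.1606$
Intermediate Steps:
$\frac{\frac{15645}{-35922} + 32549}{2700 + 5123} = \frac{15645 \left(- \frac{1}{35922}\right) + 32549}{7823} = \left(- \frac{5215}{11974} + 32549\right) \frac{1}{7823} = \frac{389736511}{11974} \cdot \frac{1}{7823} = \frac{389736511}{93672602}$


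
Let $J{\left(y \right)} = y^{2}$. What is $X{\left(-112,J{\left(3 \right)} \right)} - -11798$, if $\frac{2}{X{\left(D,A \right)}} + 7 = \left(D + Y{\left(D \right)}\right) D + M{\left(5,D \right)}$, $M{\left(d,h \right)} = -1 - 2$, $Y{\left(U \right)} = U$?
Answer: $\frac{147935123}{12539} \approx 11798.0$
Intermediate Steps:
$M{\left(d,h \right)} = -3$
$X{\left(D,A \right)} = \frac{2}{-10 + 2 D^{2}}$ ($X{\left(D,A \right)} = \frac{2}{-7 + \left(\left(D + D\right) D - 3\right)} = \frac{2}{-7 + \left(2 D D - 3\right)} = \frac{2}{-7 + \left(2 D^{2} - 3\right)} = \frac{2}{-7 + \left(-3 + 2 D^{2}\right)} = \frac{2}{-10 + 2 D^{2}}$)
$X{\left(-112,J{\left(3 \right)} \right)} - -11798 = \frac{1}{-5 + \left(-112\right)^{2}} - -11798 = \frac{1}{-5 + 12544} + 11798 = \frac{1}{12539} + 11798 = \frac{147935123}{12539}$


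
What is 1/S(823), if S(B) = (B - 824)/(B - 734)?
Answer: -89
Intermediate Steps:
S(B) = (-824 + B)/(-734 + B)
1/S(823) = 1/((-824 + 823)/(-734 + 823)) = 1/(-1/89) = -89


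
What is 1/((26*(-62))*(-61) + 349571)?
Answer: 1/447903 ≈ 2.2326e-6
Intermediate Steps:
1/((26*(-62))*(-61) + 349571) = 1/(-1612*(-61) + 349571) = 1/(98332 + 349571) = 1/447903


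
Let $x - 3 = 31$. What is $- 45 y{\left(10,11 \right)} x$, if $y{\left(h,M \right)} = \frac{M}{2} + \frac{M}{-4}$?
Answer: $- \frac{8415}{2} \approx -4207.5$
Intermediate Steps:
$x = 34$ ($x = 3 + 31 = 34$)
$y{\left(h,M \right)} = \frac{M}{4}$ ($y{\left(h,M \right)} = M \frac{1}{2} + M \left(- \frac{1}{4}\right) = \frac{M}{2} - \frac{M}{4} = \frac{M}{4}$)
$- 45 y{\left(10,11 \right)} x = - 45 \cdot \frac{1}{4} \cdot 11 \cdot 34 = \left(-45\right) \frac{11}{4} \cdot 34 = \left(- \frac{495}{4}\right) 34 = - \frac{8415}{2}$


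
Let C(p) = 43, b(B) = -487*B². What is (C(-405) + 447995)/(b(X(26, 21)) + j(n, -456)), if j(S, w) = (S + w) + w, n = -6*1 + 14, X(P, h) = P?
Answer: -224019/165058 ≈ -1.3572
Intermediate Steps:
n = 8 (n = -6 + 14 = 8)
j(S, w) = S + 2*w
(C(-405) + 447995)/(b(X(26, 21)) + j(n, -456)) = (43 + 447995)/(-487*26² + (8 + 2*(-456))) = 448038/(-487*676 + (8 - 912)) = 448038/(-329212 - 904) = 448038/(-330116) = 448038*(-1/330116) = -224019/165058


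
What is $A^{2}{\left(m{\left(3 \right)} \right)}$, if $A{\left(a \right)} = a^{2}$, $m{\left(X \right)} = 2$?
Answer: $16$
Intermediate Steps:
$A^{2}{\left(m{\left(3 \right)} \right)} = \left(2^{2}\right)^{2} = 4^{2} = 16$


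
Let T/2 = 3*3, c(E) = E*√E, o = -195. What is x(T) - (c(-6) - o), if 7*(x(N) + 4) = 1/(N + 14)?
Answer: -44575/224 + 6*I*√6 ≈ -199.0 + 14.697*I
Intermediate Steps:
c(E) = E^(3/2)
T = 18 (T = 2*(3*3) = 2*9 = 18)
x(N) = -4 + 1/(7*(14 + N)) (x(N) = -4 + 1/(7*(N + 14)) = -4 + 1/(7*(14 + N)))
x(T) - (c(-6) - o) = (-391 - 28*18)/(7*(14 + 18)) - ((-6)^(3/2) - 1*(-195)) = (⅐)*(-391 - 504)/32 - (-6*I*√6 + 195) = (⅐)*(1/32)*(-895) - (195 - 6*I*√6) = -895/224 + (-195 + 6*I*√6) = -44575/224 + 6*I*√6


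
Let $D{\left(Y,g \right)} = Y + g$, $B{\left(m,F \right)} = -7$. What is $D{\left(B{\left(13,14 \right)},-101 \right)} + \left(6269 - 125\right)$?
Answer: $6036$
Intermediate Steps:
$D{\left(B{\left(13,14 \right)},-101 \right)} + \left(6269 - 125\right) = \left(-7 - 101\right) + \left(6269 - 125\right) = -108 + 6144 = 6036$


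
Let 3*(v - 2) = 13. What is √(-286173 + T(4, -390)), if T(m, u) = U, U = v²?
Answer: 2*I*√643799/3 ≈ 534.91*I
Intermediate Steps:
v = 19/3 (v = 2 + (⅓)*13 = 2 + 13/3 = 19/3 ≈ 6.3333)
U = 361/9 (U = (19/3)² = 361/9 ≈ 40.111)
T(m, u) = 361/9
√(-286173 + T(4, -390)) = √(-286173 + 361/9) = √(-2575196/9) = 2*I*√643799/3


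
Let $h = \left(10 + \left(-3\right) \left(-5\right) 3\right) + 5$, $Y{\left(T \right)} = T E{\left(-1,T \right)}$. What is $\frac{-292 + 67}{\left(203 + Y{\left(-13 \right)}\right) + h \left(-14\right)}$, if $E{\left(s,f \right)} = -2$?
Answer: $\frac{225}{611} \approx 0.36825$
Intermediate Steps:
$Y{\left(T \right)} = - 2 T$ ($Y{\left(T \right)} = T \left(-2\right) = - 2 T$)
$h = 60$ ($h = \left(10 + 15 \cdot 3\right) + 5 = \left(10 + 45\right) + 5 = 55 + 5 = 60$)
$\frac{-292 + 67}{\left(203 + Y{\left(-13 \right)}\right) + h \left(-14\right)} = \frac{-292 + 67}{\left(203 - -26\right) + 60 \left(-14\right)} = - \frac{225}{\left(203 + 26\right) - 840} = - \frac{225}{229 - 840} = - \frac{225}{-611} = \left(-225\right) \left(- \frac{1}{611}\right) = \frac{225}{611}$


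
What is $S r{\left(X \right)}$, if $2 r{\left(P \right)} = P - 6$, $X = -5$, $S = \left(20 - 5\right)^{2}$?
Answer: $- \frac{2475}{2} \approx -1237.5$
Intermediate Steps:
$S = 225$ ($S = 15^{2} = 225$)
$r{\left(P \right)} = -3 + \frac{P}{2}$ ($r{\left(P \right)} = \frac{P - 6}{2} = \frac{-6 + P}{2} = -3 + \frac{P}{2}$)
$S r{\left(X \right)} = 225 \left(-3 + \frac{1}{2} \left(-5\right)\right) = 225 \left(-3 - \frac{5}{2}\right) = 225 \left(- \frac{11}{2}\right) = - \frac{2475}{2}$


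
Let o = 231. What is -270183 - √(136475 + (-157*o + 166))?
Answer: -270183 - √100374 ≈ -2.7050e+5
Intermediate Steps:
-270183 - √(136475 + (-157*o + 166)) = -270183 - √(136475 + (-157*231 + 166)) = -270183 - √(136475 + (-36267 + 166)) = -270183 - √(136475 - 36101) = -270183 - √100374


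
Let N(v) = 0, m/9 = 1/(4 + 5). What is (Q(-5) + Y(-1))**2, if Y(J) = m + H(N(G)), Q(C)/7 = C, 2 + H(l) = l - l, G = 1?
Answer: 1296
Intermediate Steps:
m = 1 (m = 9/(4 + 5) = 9/9 = 9*(1/9) = 1)
H(l) = -2 (H(l) = -2 + (l - l) = -2 + 0 = -2)
Q(C) = 7*C
Y(J) = -1 (Y(J) = 1 - 2 = -1)
(Q(-5) + Y(-1))**2 = (7*(-5) - 1)**2 = (-35 - 1)**2 = (-36)**2 = 1296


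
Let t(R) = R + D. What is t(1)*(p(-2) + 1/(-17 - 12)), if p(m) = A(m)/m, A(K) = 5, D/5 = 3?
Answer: -1176/29 ≈ -40.552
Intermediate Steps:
D = 15 (D = 5*3 = 15)
p(m) = 5/m
t(R) = 15 + R (t(R) = R + 15 = 15 + R)
t(1)*(p(-2) + 1/(-17 - 12)) = (15 + 1)*(5/(-2) + 1/(-17 - 12)) = 16*(5*(-½) + 1/(-29)) = 16*(-5/2 - 1/29) = 16*(-147/58) = -1176/29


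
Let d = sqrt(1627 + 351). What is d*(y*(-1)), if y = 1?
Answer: -sqrt(1978) ≈ -44.475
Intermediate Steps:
d = sqrt(1978) ≈ 44.475
d*(y*(-1)) = sqrt(1978)*(1*(-1)) = sqrt(1978)*(-1) = -sqrt(1978)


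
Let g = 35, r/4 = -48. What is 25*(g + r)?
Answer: -3925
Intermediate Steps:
r = -192 (r = 4*(-48) = -192)
25*(g + r) = 25*(35 - 192) = 25*(-157) = -3925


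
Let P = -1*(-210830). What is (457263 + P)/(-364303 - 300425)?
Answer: -668093/664728 ≈ -1.0051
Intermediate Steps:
P = 210830
(457263 + P)/(-364303 - 300425) = (457263 + 210830)/(-364303 - 300425) = 668093/(-664728) = 668093*(-1/664728) = -668093/664728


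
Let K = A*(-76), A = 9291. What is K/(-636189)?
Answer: 1444/1301 ≈ 1.1099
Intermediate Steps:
K = -706116 (K = 9291*(-76) = -706116)
K/(-636189) = -706116/(-636189) = -706116*(-1/636189) = 1444/1301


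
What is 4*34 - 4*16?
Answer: 72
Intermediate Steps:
4*34 - 4*16 = 136 - 64 = 72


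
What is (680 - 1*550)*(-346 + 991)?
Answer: 83850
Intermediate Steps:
(680 - 1*550)*(-346 + 991) = (680 - 550)*645 = 130*645 = 83850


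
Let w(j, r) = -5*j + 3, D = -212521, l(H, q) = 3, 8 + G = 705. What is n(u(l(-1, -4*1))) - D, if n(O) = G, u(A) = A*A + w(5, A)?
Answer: 213218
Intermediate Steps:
G = 697 (G = -8 + 705 = 697)
w(j, r) = 3 - 5*j
u(A) = -22 + A² (u(A) = A*A + (3 - 5*5) = A² + (3 - 25) = A² - 22 = -22 + A²)
n(O) = 697
n(u(l(-1, -4*1))) - D = 697 - 1*(-212521) = 697 + 212521 = 213218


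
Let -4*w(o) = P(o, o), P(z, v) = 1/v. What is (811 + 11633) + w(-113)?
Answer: 5624689/452 ≈ 12444.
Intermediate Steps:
w(o) = -1/(4*o)
(811 + 11633) + w(-113) = (811 + 11633) - 1/4/(-113) = 12444 - 1/4*(-1/113) = 12444 + 1/452 = 5624689/452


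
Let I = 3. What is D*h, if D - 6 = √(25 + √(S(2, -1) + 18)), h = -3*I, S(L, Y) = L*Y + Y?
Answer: -54 - 9*√(25 + √15) ≈ -102.36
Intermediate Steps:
S(L, Y) = Y + L*Y
h = -9 (h = -3*3 = -9)
D = 6 + √(25 + √15) (D = 6 + √(25 + √(-(1 + 2) + 18)) = 6 + √(25 + √(-1*3 + 18)) = 6 + √(25 + √(-3 + 18)) = 6 + √(25 + √15) ≈ 11.373)
D*h = (6 + √(25 + √15))*(-9) = -54 - 9*√(25 + √15)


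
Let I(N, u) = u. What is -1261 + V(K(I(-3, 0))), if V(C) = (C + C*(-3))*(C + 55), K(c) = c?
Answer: -1261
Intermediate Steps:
V(C) = -2*C*(55 + C) (V(C) = (C - 3*C)*(55 + C) = (-2*C)*(55 + C) = -2*C*(55 + C))
-1261 + V(K(I(-3, 0))) = -1261 - 2*0*(55 + 0) = -1261 - 2*0*55 = -1261 + 0 = -1261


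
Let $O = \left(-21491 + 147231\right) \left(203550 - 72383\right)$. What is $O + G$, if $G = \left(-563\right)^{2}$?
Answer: $16493255549$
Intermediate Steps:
$G = 316969$
$O = 16492938580$ ($O = 125740 \cdot 131167 = 16492938580$)
$O + G = 16492938580 + 316969 = 16493255549$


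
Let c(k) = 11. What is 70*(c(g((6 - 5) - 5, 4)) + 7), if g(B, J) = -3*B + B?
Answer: 1260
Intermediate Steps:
g(B, J) = -2*B
70*(c(g((6 - 5) - 5, 4)) + 7) = 70*(11 + 7) = 70*18 = 1260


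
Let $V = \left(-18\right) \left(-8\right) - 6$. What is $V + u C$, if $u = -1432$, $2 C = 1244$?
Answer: $-890566$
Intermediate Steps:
$C = 622$ ($C = \frac{1}{2} \cdot 1244 = 622$)
$V = 138$ ($V = 144 - 6 = 138$)
$V + u C = 138 - 890704 = -890566$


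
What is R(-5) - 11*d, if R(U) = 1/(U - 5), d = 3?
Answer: -331/10 ≈ -33.100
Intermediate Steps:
R(U) = 1/(-5 + U)
R(-5) - 11*d = 1/(-5 - 5) - 11*3 = 1/(-10) - 33 = -1/10 - 33 = -331/10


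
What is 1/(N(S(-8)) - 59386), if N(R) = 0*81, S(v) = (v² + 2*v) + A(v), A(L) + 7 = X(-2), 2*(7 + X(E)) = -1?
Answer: -1/59386 ≈ -1.6839e-5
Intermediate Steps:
X(E) = -15/2 (X(E) = -7 + (½)*(-1) = -7 - ½ = -15/2)
A(L) = -29/2 (A(L) = -7 - 15/2 = -29/2)
S(v) = -29/2 + v² + 2*v (S(v) = (v² + 2*v) - 29/2 = -29/2 + v² + 2*v)
N(R) = 0
1/(N(S(-8)) - 59386) = 1/(0 - 59386) = 1/(-59386) = -1/59386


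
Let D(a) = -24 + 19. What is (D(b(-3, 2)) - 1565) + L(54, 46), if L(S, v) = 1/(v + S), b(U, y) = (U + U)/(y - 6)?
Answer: -156999/100 ≈ -1570.0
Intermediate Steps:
b(U, y) = 2*U/(-6 + y) (b(U, y) = (2*U)/(-6 + y) = 2*U/(-6 + y))
L(S, v) = 1/(S + v)
D(a) = -5
(D(b(-3, 2)) - 1565) + L(54, 46) = (-5 - 1565) + 1/(54 + 46) = -1570 + 1/100 = -156999/100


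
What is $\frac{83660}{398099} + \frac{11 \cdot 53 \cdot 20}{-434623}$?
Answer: $\frac{31718725840}{173022981677} \approx 0.18332$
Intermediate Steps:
$\frac{83660}{398099} + \frac{11 \cdot 53 \cdot 20}{-434623} = 83660 \cdot \frac{1}{398099} + 583 \cdot 20 \left(- \frac{1}{434623}\right) = \frac{83660}{398099} + 11660 \left(- \frac{1}{434623}\right) = \frac{83660}{398099} - \frac{11660}{434623} = \frac{31718725840}{173022981677}$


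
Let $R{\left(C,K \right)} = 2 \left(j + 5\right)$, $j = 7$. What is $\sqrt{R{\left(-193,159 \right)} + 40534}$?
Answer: $\sqrt{40558} \approx 201.39$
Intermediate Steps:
$R{\left(C,K \right)} = 24$ ($R{\left(C,K \right)} = 2 \left(7 + 5\right) = 2 \cdot 12 = 24$)
$\sqrt{R{\left(-193,159 \right)} + 40534} = \sqrt{24 + 40534} = \sqrt{40558}$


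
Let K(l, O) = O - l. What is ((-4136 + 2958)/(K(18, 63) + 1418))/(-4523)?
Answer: 62/348271 ≈ 0.00017802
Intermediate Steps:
((-4136 + 2958)/(K(18, 63) + 1418))/(-4523) = ((-4136 + 2958)/((63 - 1*18) + 1418))/(-4523) = -1178/((63 - 18) + 1418)*(-1/4523) = -1178/(45 + 1418)*(-1/4523) = -1178/1463*(-1/4523) = -1178*1/1463*(-1/4523) = -62/77*(-1/4523) = 62/348271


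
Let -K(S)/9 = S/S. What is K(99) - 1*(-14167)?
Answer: 14158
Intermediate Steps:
K(S) = -9 (K(S) = -9*S/S = -9*1 = -9)
K(99) - 1*(-14167) = -9 - 1*(-14167) = -9 + 14167 = 14158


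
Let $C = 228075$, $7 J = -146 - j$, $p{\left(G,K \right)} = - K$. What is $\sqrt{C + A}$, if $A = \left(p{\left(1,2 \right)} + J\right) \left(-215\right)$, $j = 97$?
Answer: $\frac{2 \sqrt{2890615}}{7} \approx 485.77$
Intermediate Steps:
$J = - \frac{243}{7}$ ($J = \frac{-146 - 97}{7} = \frac{1}{7} \left(-243\right) = - \frac{243}{7} \approx -34.714$)
$A = \frac{55255}{7}$ ($A = \left(\left(-1\right) 2 - \frac{243}{7}\right) \left(-215\right) = \left(-2 - \frac{243}{7}\right) \left(-215\right) = \left(- \frac{257}{7}\right) \left(-215\right) = \frac{55255}{7} \approx 7893.6$)
$\sqrt{C + A} = \sqrt{228075 + \frac{55255}{7}} = \sqrt{\frac{1651780}{7}} = \frac{2 \sqrt{2890615}}{7}$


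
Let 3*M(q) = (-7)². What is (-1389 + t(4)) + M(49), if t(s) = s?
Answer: -4106/3 ≈ -1368.7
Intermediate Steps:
M(q) = 49/3 (M(q) = (⅓)*(-7)² = (⅓)*49 = 49/3)
(-1389 + t(4)) + M(49) = (-1389 + 4) + 49/3 = -1385 + 49/3 = -4106/3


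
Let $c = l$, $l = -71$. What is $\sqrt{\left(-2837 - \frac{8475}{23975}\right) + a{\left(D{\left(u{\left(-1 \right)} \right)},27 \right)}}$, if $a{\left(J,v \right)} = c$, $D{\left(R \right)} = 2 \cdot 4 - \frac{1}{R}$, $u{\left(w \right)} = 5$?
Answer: $\frac{i \sqrt{2674757449}}{959} \approx 53.929 i$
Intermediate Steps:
$c = -71$
$D{\left(R \right)} = 8 - \frac{1}{R}$
$a{\left(J,v \right)} = -71$
$\sqrt{\left(-2837 - \frac{8475}{23975}\right) + a{\left(D{\left(u{\left(-1 \right)} \right)},27 \right)}} = \sqrt{\left(-2837 - \frac{8475}{23975}\right) - 71} = \sqrt{\left(-2837 - \frac{339}{959}\right) - 71} = \sqrt{- \frac{2721022}{959} - 71} = \sqrt{- \frac{2789111}{959}} = \frac{i \sqrt{2674757449}}{959}$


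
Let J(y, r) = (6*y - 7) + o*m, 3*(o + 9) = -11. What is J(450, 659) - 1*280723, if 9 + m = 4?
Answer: -833900/3 ≈ -2.7797e+5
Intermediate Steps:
m = -5 (m = -9 + 4 = -5)
o = -38/3 (o = -9 + (⅓)*(-11) = -9 - 11/3 = -38/3 ≈ -12.667)
J(y, r) = 169/3 + 6*y (J(y, r) = (6*y - 7) - 38/3*(-5) = (-7 + 6*y) + 190/3 = 169/3 + 6*y)
J(450, 659) - 1*280723 = (169/3 + 6*450) - 1*280723 = (169/3 + 2700) - 280723 = 8269/3 - 280723 = -833900/3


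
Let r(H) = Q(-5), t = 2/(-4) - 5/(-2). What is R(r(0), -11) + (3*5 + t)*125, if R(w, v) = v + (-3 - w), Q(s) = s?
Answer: 2116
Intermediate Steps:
t = 2 (t = 2*(-1/4) - 5*(-1/2) = -1/2 + 5/2 = 2)
r(H) = -5
R(w, v) = -3 + v - w
R(r(0), -11) + (3*5 + t)*125 = (-3 - 11 - 1*(-5)) + (3*5 + 2)*125 = (-3 - 11 + 5) + (15 + 2)*125 = -9 + 17*125 = -9 + 2125 = 2116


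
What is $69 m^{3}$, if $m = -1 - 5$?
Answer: $-14904$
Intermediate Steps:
$m = -6$ ($m = -1 - 5 = -6$)
$69 m^{3} = 69 \left(-6\right)^{3} = 69 \left(-216\right) = -14904$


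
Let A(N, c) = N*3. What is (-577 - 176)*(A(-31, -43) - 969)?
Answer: 799686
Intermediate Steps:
A(N, c) = 3*N
(-577 - 176)*(A(-31, -43) - 969) = (-577 - 176)*(3*(-31) - 969) = -753*(-93 - 969) = -753*(-1062) = 799686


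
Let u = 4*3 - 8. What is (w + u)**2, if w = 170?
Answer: 30276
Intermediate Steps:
u = 4 (u = 12 - 8 = 4)
(w + u)**2 = (170 + 4)**2 = 174**2 = 30276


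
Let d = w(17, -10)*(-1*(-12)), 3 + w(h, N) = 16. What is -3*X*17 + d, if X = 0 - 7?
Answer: 513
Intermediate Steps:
w(h, N) = 13 (w(h, N) = -3 + 16 = 13)
X = -7
d = 156 (d = 13*(-1*(-12)) = 13*12 = 156)
-3*X*17 + d = -3*(-7)*17 + 156 = 21*17 + 156 = 357 + 156 = 513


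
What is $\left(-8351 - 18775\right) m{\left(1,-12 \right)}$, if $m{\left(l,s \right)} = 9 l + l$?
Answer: $-271260$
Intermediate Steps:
$m{\left(l,s \right)} = 10 l$
$\left(-8351 - 18775\right) m{\left(1,-12 \right)} = \left(-8351 - 18775\right) 10 \cdot 1 = \left(-27126\right) 10 = -271260$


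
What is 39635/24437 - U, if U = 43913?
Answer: -1073062346/24437 ≈ -43911.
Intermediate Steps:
39635/24437 - U = 39635/24437 - 1*43913 = 39635*(1/24437) - 43913 = 39635/24437 - 43913 = -1073062346/24437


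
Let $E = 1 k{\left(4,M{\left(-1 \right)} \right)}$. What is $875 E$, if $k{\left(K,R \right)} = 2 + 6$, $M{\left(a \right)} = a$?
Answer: $7000$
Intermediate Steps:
$k{\left(K,R \right)} = 8$
$E = 8$ ($E = 1 \cdot 8 = 8$)
$875 E = 875 \cdot 8 = 7000$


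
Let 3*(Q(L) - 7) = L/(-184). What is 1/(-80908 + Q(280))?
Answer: -69/5582204 ≈ -1.2361e-5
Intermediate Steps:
Q(L) = 7 - L/552 (Q(L) = 7 + (L/(-184))/3 = 7 + (L*(-1/184))/3 = 7 + (-L/184)/3 = 7 - L/552)
1/(-80908 + Q(280)) = 1/(-80908 + (7 - 1/552*280)) = 1/(-80908 + (7 - 35/69)) = 1/(-80908 + 448/69) = 1/(-5582204/69) = -69/5582204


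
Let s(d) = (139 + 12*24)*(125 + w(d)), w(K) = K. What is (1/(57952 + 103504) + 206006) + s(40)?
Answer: 44636287217/161456 ≈ 2.7646e+5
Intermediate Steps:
s(d) = 53375 + 427*d (s(d) = (139 + 12*24)*(125 + d) = (139 + 288)*(125 + d) = 427*(125 + d) = 53375 + 427*d)
(1/(57952 + 103504) + 206006) + s(40) = (1/(57952 + 103504) + 206006) + (53375 + 427*40) = (1/161456 + 206006) + (53375 + 17080) = (1/161456 + 206006) + 70455 = 33260904737/161456 + 70455 = 44636287217/161456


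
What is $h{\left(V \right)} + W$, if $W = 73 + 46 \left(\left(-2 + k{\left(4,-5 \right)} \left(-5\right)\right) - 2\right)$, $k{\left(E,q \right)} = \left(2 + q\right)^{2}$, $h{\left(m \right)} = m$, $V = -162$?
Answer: $-2343$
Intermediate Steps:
$W = -2181$ ($W = 73 + 46 \left(\left(-2 + \left(2 - 5\right)^{2} \left(-5\right)\right) - 2\right) = 73 + 46 \left(\left(-2 + \left(-3\right)^{2} \left(-5\right)\right) - 2\right) = 73 + 46 \left(\left(-2 + 9 \left(-5\right)\right) - 2\right) = 73 + 46 \left(\left(-2 - 45\right) - 2\right) = 73 + 46 \left(-47 - 2\right) = 73 + 46 \left(-49\right) = 73 - 2254 = -2181$)
$h{\left(V \right)} + W = -162 - 2181 = -2343$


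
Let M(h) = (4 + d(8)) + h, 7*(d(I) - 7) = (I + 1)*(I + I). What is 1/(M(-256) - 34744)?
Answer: -7/244779 ≈ -2.8597e-5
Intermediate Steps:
d(I) = 7 + 2*I*(1 + I)/7 (d(I) = 7 + ((I + 1)*(I + I))/7 = 7 + ((1 + I)*(2*I))/7 = 7 + (2*I*(1 + I))/7 = 7 + 2*I*(1 + I)/7)
M(h) = 221/7 + h (M(h) = (4 + (7 + (2/7)*8 + (2/7)*8²)) + h = (4 + (7 + 16/7 + (2/7)*64)) + h = (4 + (7 + 16/7 + 128/7)) + h = (4 + 193/7) + h = 221/7 + h)
1/(M(-256) - 34744) = 1/((221/7 - 256) - 34744) = 1/(-1571/7 - 34744) = 1/(-244779/7) = -7/244779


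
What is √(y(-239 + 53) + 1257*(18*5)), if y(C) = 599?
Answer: 7*√2321 ≈ 337.24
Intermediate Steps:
√(y(-239 + 53) + 1257*(18*5)) = √(599 + 1257*(18*5)) = √(599 + 1257*90) = √(599 + 113130) = √113729 = 7*√2321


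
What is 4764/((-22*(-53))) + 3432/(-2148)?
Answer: 259640/104357 ≈ 2.4880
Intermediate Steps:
4764/((-22*(-53))) + 3432/(-2148) = 4764/1166 + 3432*(-1/2148) = 4764*(1/1166) - 286/179 = 2382/583 - 286/179 = 259640/104357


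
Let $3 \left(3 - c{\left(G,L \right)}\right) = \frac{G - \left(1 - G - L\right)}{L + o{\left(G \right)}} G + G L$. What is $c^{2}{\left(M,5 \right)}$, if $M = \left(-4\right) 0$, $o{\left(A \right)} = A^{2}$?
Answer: $9$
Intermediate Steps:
$M = 0$
$c{\left(G,L \right)} = 3 - \frac{G L}{3} - \frac{G \left(-1 + L + 2 G\right)}{3 \left(L + G^{2}\right)}$ ($c{\left(G,L \right)} = 3 - \frac{\frac{G - \left(1 - G - L\right)}{L + G^{2}} G + G L}{3} = 3 - \frac{\frac{G + \left(-1 + G + L\right)}{L + G^{2}} G + G L}{3} = 3 - \frac{\frac{-1 + L + 2 G}{L + G^{2}} G + G L}{3} = 3 - \frac{\frac{G \left(-1 + L + 2 G\right)}{L + G^{2}} + G L}{3} = 3 - \frac{G L + \frac{G \left(-1 + L + 2 G\right)}{L + G^{2}}}{3} = 3 - \left(\frac{G L}{3} + \frac{G \left(-1 + L + 2 G\right)}{3 \left(L + G^{2}\right)}\right) = 3 - \frac{G L}{3} - \frac{G \left(-1 + L + 2 G\right)}{3 \left(L + G^{2}\right)}$)
$c^{2}{\left(M,5 \right)} = \left(\frac{0 + 7 \cdot 0^{2} + 9 \cdot 5 - 0 \cdot 5 - 0 \cdot 5^{2} - 5 \cdot 0^{3}}{3 \left(5 + 0^{2}\right)}\right)^{2} = \left(\frac{0 + 7 \cdot 0 + 45 + 0 - 0 \cdot 25 - 5 \cdot 0}{3 \left(5 + 0\right)}\right)^{2} = \left(\frac{0 + 0 + 45 + 0 + 0 + 0}{3 \cdot 5}\right)^{2} = \left(\frac{1}{3} \cdot \frac{1}{5} \cdot 45\right)^{2} = 3^{2} = 9$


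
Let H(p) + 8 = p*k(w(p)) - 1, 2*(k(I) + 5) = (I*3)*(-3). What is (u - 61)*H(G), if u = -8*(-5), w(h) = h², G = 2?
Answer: 1155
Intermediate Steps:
k(I) = -5 - 9*I/2 (k(I) = -5 + ((I*3)*(-3))/2 = -5 + ((3*I)*(-3))/2 = -5 + (-9*I)/2 = -5 - 9*I/2)
u = 40
H(p) = -9 + p*(-5 - 9*p²/2) (H(p) = -8 + (p*(-5 - 9*p²/2) - 1) = -8 + (-1 + p*(-5 - 9*p²/2)) = -9 + p*(-5 - 9*p²/2))
(u - 61)*H(G) = (40 - 61)*(-9 - ½*2*(10 + 9*2²)) = -21*(-9 - ½*2*(10 + 9*4)) = -21*(-9 - ½*2*(10 + 36)) = -21*(-9 - ½*2*46) = -21*(-9 - 46) = -21*(-55) = 1155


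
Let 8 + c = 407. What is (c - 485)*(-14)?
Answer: 1204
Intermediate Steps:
c = 399 (c = -8 + 407 = 399)
(c - 485)*(-14) = (399 - 485)*(-14) = -86*(-14) = 1204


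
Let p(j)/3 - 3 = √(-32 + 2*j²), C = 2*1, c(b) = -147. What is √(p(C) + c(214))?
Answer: √(-138 + 6*I*√6) ≈ 0.62466 + 11.764*I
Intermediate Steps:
C = 2
p(j) = 9 + 3*√(-32 + 2*j²)
√(p(C) + c(214)) = √((9 + 3*√(-32 + 2*2²)) - 147) = √((9 + 3*√(-32 + 2*4)) - 147) = √((9 + 3*√(-32 + 8)) - 147) = √((9 + 3*√(-24)) - 147) = √((9 + 3*(2*I*√6)) - 147) = √((9 + 6*I*√6) - 147) = √(-138 + 6*I*√6)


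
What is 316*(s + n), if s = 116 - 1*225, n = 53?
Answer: -17696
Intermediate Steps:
s = -109 (s = 116 - 225 = -109)
316*(s + n) = 316*(-109 + 53) = 316*(-56) = -17696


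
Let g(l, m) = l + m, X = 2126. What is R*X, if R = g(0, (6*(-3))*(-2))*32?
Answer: 2449152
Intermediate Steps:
R = 1152 (R = (0 + (6*(-3))*(-2))*32 = (0 - 18*(-2))*32 = (0 + 36)*32 = 36*32 = 1152)
R*X = 1152*2126 = 2449152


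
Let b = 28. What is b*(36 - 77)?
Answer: -1148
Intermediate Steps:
b*(36 - 77) = 28*(36 - 77) = 28*(-41) = -1148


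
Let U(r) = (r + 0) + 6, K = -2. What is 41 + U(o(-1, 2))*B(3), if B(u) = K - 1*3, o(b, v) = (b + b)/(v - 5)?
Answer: 23/3 ≈ 7.6667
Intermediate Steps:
o(b, v) = 2*b/(-5 + v) (o(b, v) = (2*b)/(-5 + v) = 2*b/(-5 + v))
B(u) = -5 (B(u) = -2 - 1*3 = -2 - 3 = -5)
U(r) = 6 + r (U(r) = r + 6 = 6 + r)
41 + U(o(-1, 2))*B(3) = 41 + (6 + 2*(-1)/(-5 + 2))*(-5) = 41 + (6 + 2*(-1)/(-3))*(-5) = 41 + (6 + 2*(-1)*(-⅓))*(-5) = 41 + (6 + ⅔)*(-5) = 41 + (20/3)*(-5) = 41 - 100/3 = 23/3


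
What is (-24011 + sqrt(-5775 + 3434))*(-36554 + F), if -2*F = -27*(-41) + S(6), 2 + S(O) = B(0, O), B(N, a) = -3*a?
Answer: 1781496145/2 - 74195*I*sqrt(2341)/2 ≈ 8.9075e+8 - 1.7949e+6*I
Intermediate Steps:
S(O) = -2 - 3*O
F = -1087/2 (F = -(-27*(-41) + (-2 - 3*6))/2 = -(1107 + (-2 - 18))/2 = -(1107 - 20)/2 = -1/2*1087 = -1087/2 ≈ -543.50)
(-24011 + sqrt(-5775 + 3434))*(-36554 + F) = (-24011 + sqrt(-5775 + 3434))*(-36554 - 1087/2) = (-24011 + sqrt(-2341))*(-74195/2) = (-24011 + I*sqrt(2341))*(-74195/2) = 1781496145/2 - 74195*I*sqrt(2341)/2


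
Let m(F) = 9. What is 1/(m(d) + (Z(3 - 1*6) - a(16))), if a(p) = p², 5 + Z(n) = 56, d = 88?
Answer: -1/196 ≈ -0.0051020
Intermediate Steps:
Z(n) = 51 (Z(n) = -5 + 56 = 51)
1/(m(d) + (Z(3 - 1*6) - a(16))) = 1/(9 + (51 - 1*16²)) = 1/(9 + (51 - 1*256)) = 1/(9 + (51 - 256)) = 1/(9 - 205) = 1/(-196) = -1/196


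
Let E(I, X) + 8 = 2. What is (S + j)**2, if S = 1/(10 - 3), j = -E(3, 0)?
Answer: 1849/49 ≈ 37.735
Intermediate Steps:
E(I, X) = -6 (E(I, X) = -8 + 2 = -6)
j = 6 (j = -1*(-6) = 6)
S = 1/7 ≈ 0.14286
(S + j)**2 = (1/7 + 6)**2 = (43/7)**2 = 1849/49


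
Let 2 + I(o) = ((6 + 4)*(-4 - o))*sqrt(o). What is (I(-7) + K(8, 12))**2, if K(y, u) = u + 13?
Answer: -5771 + 1380*I*sqrt(7) ≈ -5771.0 + 3651.1*I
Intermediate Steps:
K(y, u) = 13 + u
I(o) = -2 + sqrt(o)*(-40 - 10*o) (I(o) = -2 + ((6 + 4)*(-4 - o))*sqrt(o) = -2 + (10*(-4 - o))*sqrt(o) = -2 + (-40 - 10*o)*sqrt(o) = -2 + sqrt(o)*(-40 - 10*o))
(I(-7) + K(8, 12))**2 = ((-2 - 40*I*sqrt(7) - (-70)*I*sqrt(7)) + (13 + 12))**2 = ((-2 - 40*I*sqrt(7) - (-70)*I*sqrt(7)) + 25)**2 = ((-2 - 40*I*sqrt(7) + 70*I*sqrt(7)) + 25)**2 = ((-2 + 30*I*sqrt(7)) + 25)**2 = (23 + 30*I*sqrt(7))**2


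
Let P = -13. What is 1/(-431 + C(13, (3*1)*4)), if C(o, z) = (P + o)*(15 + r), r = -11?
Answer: -1/431 ≈ -0.0023202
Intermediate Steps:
C(o, z) = -52 + 4*o (C(o, z) = (-13 + o)*(15 - 11) = (-13 + o)*4 = -52 + 4*o)
1/(-431 + C(13, (3*1)*4)) = 1/(-431 + (-52 + 4*13)) = 1/(-431 + (-52 + 52)) = 1/(-431 + 0) = 1/(-431) = -1/431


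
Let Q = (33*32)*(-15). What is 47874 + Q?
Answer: 32034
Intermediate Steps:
Q = -15840 (Q = 1056*(-15) = -15840)
47874 + Q = 47874 - 15840 = 32034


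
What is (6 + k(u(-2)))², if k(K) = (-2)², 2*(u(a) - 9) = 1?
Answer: 100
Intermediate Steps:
u(a) = 19/2 (u(a) = 9 + (½)*1 = 9 + ½ = 19/2)
k(K) = 4
(6 + k(u(-2)))² = (6 + 4)² = 10² = 100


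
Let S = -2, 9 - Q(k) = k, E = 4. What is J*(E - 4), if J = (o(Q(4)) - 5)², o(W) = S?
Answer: 0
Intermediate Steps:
Q(k) = 9 - k
o(W) = -2
J = 49 (J = (-2 - 5)² = (-7)² = 49)
J*(E - 4) = 49*(4 - 4) = 49*0 = 0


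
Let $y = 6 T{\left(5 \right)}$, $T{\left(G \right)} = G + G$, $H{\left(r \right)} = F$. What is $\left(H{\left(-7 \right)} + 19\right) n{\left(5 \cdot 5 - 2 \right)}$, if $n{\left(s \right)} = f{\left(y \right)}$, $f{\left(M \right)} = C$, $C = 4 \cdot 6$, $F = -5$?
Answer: $336$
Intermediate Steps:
$H{\left(r \right)} = -5$
$C = 24$
$T{\left(G \right)} = 2 G$
$y = 60$ ($y = 6 \cdot 2 \cdot 5 = 6 \cdot 10 = 60$)
$f{\left(M \right)} = 24$
$n{\left(s \right)} = 24$
$\left(H{\left(-7 \right)} + 19\right) n{\left(5 \cdot 5 - 2 \right)} = \left(-5 + 19\right) 24 = 14 \cdot 24 = 336$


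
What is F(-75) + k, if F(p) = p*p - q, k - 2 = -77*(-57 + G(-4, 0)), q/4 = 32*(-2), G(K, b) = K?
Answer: 10580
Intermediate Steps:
q = -256 (q = 4*(32*(-2)) = 4*(-64) = -256)
k = 4699 (k = 2 - 77*(-57 - 4) = 2 - 77*(-61) = 2 + 4697 = 4699)
F(p) = 256 + p**2 (F(p) = p*p - 1*(-256) = p**2 + 256 = 256 + p**2)
F(-75) + k = (256 + (-75)**2) + 4699 = (256 + 5625) + 4699 = 5881 + 4699 = 10580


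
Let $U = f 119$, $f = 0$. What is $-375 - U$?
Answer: $-375$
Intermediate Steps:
$U = 0$ ($U = 0 \cdot 119 = 0$)
$-375 - U = -375 - 0 = -375 + 0 = -375$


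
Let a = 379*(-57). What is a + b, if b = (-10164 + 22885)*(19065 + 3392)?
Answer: 285653894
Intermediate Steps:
b = 285675497 (b = 12721*22457 = 285675497)
a = -21603
a + b = -21603 + 285675497 = 285653894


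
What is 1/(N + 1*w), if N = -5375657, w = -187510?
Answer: -1/5563167 ≈ -1.7975e-7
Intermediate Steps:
1/(N + 1*w) = 1/(-5375657 + 1*(-187510)) = 1/(-5375657 - 187510) = 1/(-5563167) = -1/5563167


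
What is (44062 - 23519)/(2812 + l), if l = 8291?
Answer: 20543/11103 ≈ 1.8502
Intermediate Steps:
(44062 - 23519)/(2812 + l) = (44062 - 23519)/(2812 + 8291) = 20543/11103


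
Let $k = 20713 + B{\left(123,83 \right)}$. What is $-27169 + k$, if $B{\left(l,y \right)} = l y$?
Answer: $3753$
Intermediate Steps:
$k = 30922$ ($k = 20713 + 123 \cdot 83 = 20713 + 10209 = 30922$)
$-27169 + k = -27169 + 30922 = 3753$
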